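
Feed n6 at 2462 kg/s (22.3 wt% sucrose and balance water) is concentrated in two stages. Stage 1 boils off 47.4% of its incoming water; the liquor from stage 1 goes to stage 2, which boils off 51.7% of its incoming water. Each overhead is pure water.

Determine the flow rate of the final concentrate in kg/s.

1035 kg/s

water in feed = 2462×0.777 = 1913 kg/s.
After stage 1: water left = (1−0.474)×1913 = 1006.2; stream total = 1555.3 kg/s.
After stage 2: water left = (1−0.517)×1006.2 = 486.01; final concentrate = 1035 kg/s.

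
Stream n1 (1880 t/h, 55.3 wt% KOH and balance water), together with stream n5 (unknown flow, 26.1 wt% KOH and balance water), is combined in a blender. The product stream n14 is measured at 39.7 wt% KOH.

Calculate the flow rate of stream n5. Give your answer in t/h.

2156 t/h

Let n5 be the unknown flow. Total out = 1880 + n5.
KOH balance: 1039.6 + 0.261·n5 = 0.397·(1880 + n5)
(0.261 − 0.397)·n5 = 0.397×1880 − 1039.6 = -293.28
n5 = -293.28 / -0.136 = 2156.5 t/h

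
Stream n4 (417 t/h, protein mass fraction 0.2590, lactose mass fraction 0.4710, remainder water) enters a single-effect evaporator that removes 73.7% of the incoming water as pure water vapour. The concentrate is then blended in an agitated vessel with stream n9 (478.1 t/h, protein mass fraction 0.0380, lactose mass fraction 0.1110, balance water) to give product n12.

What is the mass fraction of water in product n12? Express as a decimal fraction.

Vapour removed = 0.737×0.270×417 = 82.979 t/h; concentrate = 334.02 t/h.
water reaching the mixer = 29.611 (from concentrate) + 478.1×0.851 = 436.47 t/h.
Product flow = 334.02 + 478.1 = 812.12 t/h; water fraction = 0.5374.

0.5374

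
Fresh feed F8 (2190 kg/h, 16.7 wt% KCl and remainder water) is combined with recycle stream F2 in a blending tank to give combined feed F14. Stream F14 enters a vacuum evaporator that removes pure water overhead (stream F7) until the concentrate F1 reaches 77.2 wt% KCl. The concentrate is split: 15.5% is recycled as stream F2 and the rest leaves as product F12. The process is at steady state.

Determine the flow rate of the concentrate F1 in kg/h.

560.6 kg/h

Overall KCl balance (none leaves overhead): KCl in fresh feed = KCl in product, i.e. 2190×0.167 = (1−0.155)·F1·0.772.
F1 = 365.73/(0.772×0.845) = 560.64 kg/h.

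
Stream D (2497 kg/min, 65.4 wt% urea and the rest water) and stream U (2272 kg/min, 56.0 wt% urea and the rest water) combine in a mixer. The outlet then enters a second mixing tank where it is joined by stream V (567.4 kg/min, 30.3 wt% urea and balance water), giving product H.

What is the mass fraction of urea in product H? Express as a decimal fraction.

0.577

Overall, product flow = 5336.4 kg/min.
urea in = 2497×0.654 + 2272×0.560 + 567.4×0.303 = 3077.3 kg/min.
urea fraction in H = 0.577.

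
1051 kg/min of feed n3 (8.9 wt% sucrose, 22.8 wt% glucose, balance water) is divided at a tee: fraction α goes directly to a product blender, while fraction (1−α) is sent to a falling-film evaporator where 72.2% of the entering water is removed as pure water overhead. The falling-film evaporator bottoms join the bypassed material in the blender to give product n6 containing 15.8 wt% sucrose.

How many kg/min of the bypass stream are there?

All 1051×0.089 = 93.539 kg/min of sucrose reaches n6, so n6 = 93.539/0.158 = 592.02 kg/min and vapour = 458.98 kg/min.
The evaporator receives (1−α)·1051 of feed at 0.683 water and removes 0.722 of that water:
0.722×0.683×(1−α)×1051 = 458.98
(1−α) = 458.98/518.28 = 0.8856;  α = 0.1144.
Bypass flow = 0.1144×1051 = 120.24 kg/min.

120.2 kg/min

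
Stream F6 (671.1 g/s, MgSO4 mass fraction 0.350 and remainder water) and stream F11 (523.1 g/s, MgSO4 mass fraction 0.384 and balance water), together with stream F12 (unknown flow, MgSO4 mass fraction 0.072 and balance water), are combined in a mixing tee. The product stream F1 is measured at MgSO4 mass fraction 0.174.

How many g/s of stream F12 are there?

Let F12 be the unknown flow. Total out = 1194.2 + F12.
MgSO4 balance: 435.76 + 0.072·F12 = 0.174·(1194.2 + F12)
(0.072 − 0.174)·F12 = 0.174×1194.2 − 435.76 = -227.96
F12 = -227.96 / -0.102 = 2234.9 g/s

2235 g/s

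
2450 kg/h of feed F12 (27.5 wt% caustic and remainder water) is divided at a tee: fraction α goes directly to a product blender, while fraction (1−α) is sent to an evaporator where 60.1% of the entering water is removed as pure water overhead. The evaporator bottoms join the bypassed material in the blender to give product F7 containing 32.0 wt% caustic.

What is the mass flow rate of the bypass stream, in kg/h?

1659 kg/h

All 2450×0.275 = 673.75 kg/h of caustic reaches F7, so F7 = 673.75/0.320 = 2105.5 kg/h and vapour = 344.53 kg/h.
The evaporator receives (1−α)·2450 of feed at 0.725 water and removes 0.601 of that water:
0.601×0.725×(1−α)×2450 = 344.53
(1−α) = 344.53/1067.5 = 0.3227;  α = 0.6773.
Bypass flow = 0.6773×2450 = 1659.3 kg/h.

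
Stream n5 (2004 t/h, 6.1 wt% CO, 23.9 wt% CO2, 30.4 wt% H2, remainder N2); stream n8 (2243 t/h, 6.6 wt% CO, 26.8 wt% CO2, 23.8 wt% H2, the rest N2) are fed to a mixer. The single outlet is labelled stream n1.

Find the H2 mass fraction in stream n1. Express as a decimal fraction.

Total flow out = 2004 + 2243 = 4247 t/h.
H2 in = 2004×0.304 + 2243×0.238 = 1143 t/h.
H2 mass fraction in n1 = 1143/4247 = 0.2691.

0.2691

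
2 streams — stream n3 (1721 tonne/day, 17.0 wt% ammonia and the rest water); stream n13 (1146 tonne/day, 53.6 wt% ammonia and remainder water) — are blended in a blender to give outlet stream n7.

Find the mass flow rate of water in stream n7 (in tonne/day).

1960 tonne/day

water out = water in = 1721×0.830 + 1146×0.464 = 1960.2 tonne/day.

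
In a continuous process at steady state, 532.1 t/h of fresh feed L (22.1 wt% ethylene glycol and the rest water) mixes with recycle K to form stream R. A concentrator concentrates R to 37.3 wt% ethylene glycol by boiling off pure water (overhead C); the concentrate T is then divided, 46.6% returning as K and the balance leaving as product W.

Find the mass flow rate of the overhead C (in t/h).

216.8 t/h

Overall ethylene glycol balance (none leaves overhead): ethylene glycol in fresh feed = ethylene glycol in product, i.e. 532.1×0.221 = (1−0.466)·T·0.373.
T = 117.59/(0.373×0.534) = 590.39 t/h.
Recycle K = 0.466×590.39 = 275.12 t/h.
Combined feed R = 532.1 + 275.12 = 807.22 t/h.
Overhead C = R − T = 807.22 − 590.39 = 216.83 t/h.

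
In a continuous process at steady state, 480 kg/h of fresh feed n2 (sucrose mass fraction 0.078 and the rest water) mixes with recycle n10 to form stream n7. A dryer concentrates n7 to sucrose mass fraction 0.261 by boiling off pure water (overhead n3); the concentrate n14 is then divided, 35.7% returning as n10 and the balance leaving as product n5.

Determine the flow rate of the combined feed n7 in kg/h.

559.6 kg/h

Overall sucrose balance (none leaves overhead): sucrose in fresh feed = sucrose in product, i.e. 480×0.078 = (1−0.357)·n14·0.261.
n14 = 37.44/(0.261×0.643) = 223.09 kg/h.
Recycle n10 = 0.357×223.09 = 79.644 kg/h.
Combined feed n7 = 480 + 79.644 = 559.64 kg/h.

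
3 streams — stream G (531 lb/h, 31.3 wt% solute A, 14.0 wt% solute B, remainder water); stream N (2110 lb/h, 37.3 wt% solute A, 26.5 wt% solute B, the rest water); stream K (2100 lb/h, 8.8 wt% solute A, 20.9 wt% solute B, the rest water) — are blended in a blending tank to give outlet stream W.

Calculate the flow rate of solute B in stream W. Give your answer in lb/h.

solute B out = solute B in = 531×0.140 + 2110×0.265 + 2100×0.209 = 1072.4 lb/h.

1072 lb/h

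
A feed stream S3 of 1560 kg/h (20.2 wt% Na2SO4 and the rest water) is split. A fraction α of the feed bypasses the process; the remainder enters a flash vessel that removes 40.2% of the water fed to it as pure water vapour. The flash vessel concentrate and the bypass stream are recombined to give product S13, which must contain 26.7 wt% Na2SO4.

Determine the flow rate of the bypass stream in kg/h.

376.1 kg/h

All 1560×0.202 = 315.12 kg/h of Na2SO4 reaches S13, so S13 = 315.12/0.267 = 1180.2 kg/h and vapour = 379.78 kg/h.
The evaporator receives (1−α)·1560 of feed at 0.798 water and removes 0.402 of that water:
0.402×0.798×(1−α)×1560 = 379.78
(1−α) = 379.78/500.44 = 0.7589;  α = 0.2411.
Bypass flow = 0.2411×1560 = 376.15 kg/h.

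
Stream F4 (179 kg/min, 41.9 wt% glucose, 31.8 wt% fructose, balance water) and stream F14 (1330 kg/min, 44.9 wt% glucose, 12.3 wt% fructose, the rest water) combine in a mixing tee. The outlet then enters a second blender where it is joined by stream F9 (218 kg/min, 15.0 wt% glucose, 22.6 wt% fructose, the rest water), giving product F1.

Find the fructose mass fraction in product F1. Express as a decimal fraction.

0.1562

Overall, product flow = 1727 kg/min.
fructose in = 179×0.318 + 1330×0.123 + 218×0.226 = 269.78 kg/min.
fructose fraction in F1 = 0.1562.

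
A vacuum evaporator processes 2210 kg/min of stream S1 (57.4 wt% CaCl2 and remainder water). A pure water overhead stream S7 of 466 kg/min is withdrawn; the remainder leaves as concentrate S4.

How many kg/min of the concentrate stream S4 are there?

Concentrate = 2210 − 466 = 1744 kg/min.

1744 kg/min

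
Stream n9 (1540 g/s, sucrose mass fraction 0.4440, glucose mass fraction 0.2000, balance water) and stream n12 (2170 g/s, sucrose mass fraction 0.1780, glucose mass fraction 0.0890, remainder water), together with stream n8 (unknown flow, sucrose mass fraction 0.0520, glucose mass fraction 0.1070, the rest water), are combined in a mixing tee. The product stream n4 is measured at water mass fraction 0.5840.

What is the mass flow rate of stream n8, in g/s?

108.1 g/s

Let n8 be the unknown flow. Total out = 3710 + n8.
water balance: 2138.8 + 0.841·n8 = 0.584·(3710 + n8)
(0.841 − 0.584)·n8 = 0.584×3710 − 2138.8 = 27.79
n8 = 27.79 / 0.257 = 108.13 g/s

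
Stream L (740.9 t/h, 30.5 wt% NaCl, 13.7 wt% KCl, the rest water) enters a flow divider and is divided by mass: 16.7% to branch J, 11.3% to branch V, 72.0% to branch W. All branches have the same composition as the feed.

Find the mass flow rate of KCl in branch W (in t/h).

Branch W total = 0.720×740.9 = 533.45 t/h.
KCl in W = 0.137×533.45 = 73.082 t/h.

73.08 t/h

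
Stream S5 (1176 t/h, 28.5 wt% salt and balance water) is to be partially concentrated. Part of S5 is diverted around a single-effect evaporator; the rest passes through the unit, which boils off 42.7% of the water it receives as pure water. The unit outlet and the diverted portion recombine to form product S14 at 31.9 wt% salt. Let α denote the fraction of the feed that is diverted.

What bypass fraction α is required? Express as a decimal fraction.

0.651

All 1176×0.285 = 335.16 t/h of salt reaches S14, so S14 = 335.16/0.319 = 1050.7 t/h and vapour = 125.34 t/h.
The evaporator receives (1−α)·1176 of feed at 0.715 water and removes 0.427 of that water:
0.427×0.715×(1−α)×1176 = 125.34
(1−α) = 125.34/359.04 = 0.3491;  α = 0.6509.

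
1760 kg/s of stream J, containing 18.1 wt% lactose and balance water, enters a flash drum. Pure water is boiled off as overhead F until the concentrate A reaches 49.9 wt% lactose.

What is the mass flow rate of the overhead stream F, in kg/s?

lactose is conserved: 1760×0.181 = 318.56 kg/s all reports to the concentrate.
Concentrate = 318.56/(target fraction) = 638.4 kg/s.
Overhead = 1760 − 638.4 = 1121.6 kg/s.

1122 kg/s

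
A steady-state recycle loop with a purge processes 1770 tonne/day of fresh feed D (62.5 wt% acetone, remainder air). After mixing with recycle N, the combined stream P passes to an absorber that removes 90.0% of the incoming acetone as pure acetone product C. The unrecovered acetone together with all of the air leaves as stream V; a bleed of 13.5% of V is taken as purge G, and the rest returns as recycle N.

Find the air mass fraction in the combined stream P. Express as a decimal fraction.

air enters only via D and leaves only via the purge: 1770×0.375 = 0.135×(air in V), and the absorber passes all air, so air in P = air in V = 4916.7 tonne/day.
acetone in P: m_A = 1770×0.625 + (1−0.135)·(1−0.900)·m_A, so m_A = 1106.2/0.9135 = 1211 tonne/day.
P = 1211 + 4916.7 = 6127.7 tonne/day.
air fraction in P = 4916.7/6127.7 = 0.802.

0.802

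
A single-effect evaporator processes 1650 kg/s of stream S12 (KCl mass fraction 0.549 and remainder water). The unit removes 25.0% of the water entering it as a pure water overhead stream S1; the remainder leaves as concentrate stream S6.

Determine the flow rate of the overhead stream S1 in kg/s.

water entering = 1650×0.451 = 744.15 kg/s; overhead removed = 0.250×744.15 = 186.04 kg/s.

186 kg/s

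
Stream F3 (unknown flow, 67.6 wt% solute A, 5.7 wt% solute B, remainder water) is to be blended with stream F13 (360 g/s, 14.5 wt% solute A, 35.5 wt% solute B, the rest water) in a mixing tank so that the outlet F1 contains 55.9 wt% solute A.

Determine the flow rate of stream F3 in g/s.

1274 g/s

Let F3 be the unknown flow. Total out = 360 + F3.
solute A balance: 52.2 + 0.676·F3 = 0.559·(360 + F3)
(0.676 − 0.559)·F3 = 0.559×360 − 52.2 = 149.04
F3 = 149.04 / 0.117 = 1273.8 g/s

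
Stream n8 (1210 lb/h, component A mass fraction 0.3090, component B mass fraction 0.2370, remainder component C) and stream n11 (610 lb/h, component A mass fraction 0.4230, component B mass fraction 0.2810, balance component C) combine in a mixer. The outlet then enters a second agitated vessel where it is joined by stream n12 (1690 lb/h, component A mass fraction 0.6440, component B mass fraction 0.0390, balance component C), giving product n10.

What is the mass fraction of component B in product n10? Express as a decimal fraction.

Overall, product flow = 3510 lb/h.
component B in = 1210×0.237 + 610×0.281 + 1690×0.039 = 524.09 lb/h.
component B fraction in n10 = 0.1493.

0.1493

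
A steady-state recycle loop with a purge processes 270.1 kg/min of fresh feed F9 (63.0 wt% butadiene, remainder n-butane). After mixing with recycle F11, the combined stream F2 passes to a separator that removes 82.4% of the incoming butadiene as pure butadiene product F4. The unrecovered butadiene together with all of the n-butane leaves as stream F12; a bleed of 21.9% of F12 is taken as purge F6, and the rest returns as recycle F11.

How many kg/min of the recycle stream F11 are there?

383.5 kg/min

n-butane enters only via F9 and leaves only via the purge: 270.1×0.370 = 0.219×(n-butane in F12), and the separator passes all n-butane, so n-butane in F2 = n-butane in F12 = 456.33 kg/min.
butadiene in F2: m_A = 270.1×0.630 + (1−0.219)·(1−0.824)·m_A, so m_A = 170.16/0.8625 = 197.28 kg/min.
F12 = (1−0.824)×197.28 + 456.33 = 491.05 kg/min.
Recycle F11 = (1−0.219)×491.05 = 383.51 kg/min.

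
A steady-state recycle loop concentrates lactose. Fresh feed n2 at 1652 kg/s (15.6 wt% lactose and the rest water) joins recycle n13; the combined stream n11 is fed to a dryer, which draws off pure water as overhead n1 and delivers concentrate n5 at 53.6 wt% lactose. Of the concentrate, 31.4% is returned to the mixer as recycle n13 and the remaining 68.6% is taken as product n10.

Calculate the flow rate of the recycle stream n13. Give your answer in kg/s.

Overall lactose balance (none leaves overhead): lactose in fresh feed = lactose in product, i.e. 1652×0.156 = (1−0.314)·n5·0.536.
n5 = 257.71/(0.536×0.686) = 700.88 kg/s.
Recycle n13 = 0.314×700.88 = 220.08 kg/s.

220.1 kg/s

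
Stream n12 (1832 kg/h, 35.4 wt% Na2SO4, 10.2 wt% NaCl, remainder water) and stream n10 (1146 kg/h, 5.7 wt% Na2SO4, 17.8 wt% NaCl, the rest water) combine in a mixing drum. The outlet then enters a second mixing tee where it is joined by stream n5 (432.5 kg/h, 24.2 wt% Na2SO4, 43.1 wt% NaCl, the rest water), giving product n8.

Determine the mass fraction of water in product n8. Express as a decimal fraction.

Overall, product flow = 3410.5 kg/h.
water in = 1832×0.544 + 1146×0.765 + 432.5×0.327 = 2014.7 kg/h.
water fraction in n8 = 0.5907.

0.5907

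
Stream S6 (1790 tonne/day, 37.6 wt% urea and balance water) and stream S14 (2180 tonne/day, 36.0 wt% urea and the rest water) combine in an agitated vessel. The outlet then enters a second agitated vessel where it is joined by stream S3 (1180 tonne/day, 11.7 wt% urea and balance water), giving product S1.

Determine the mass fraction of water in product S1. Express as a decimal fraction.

0.690

Overall, product flow = 5150 tonne/day.
water in = 1790×0.624 + 2180×0.640 + 1180×0.883 = 3554.1 tonne/day.
water fraction in S1 = 0.690.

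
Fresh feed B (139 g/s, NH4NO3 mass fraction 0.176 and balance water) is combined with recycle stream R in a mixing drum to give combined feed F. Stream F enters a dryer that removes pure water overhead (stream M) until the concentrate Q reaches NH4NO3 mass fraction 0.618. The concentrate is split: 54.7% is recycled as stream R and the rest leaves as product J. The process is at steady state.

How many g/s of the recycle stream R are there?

Overall NH4NO3 balance (none leaves overhead): NH4NO3 in fresh feed = NH4NO3 in product, i.e. 139×0.176 = (1−0.547)·Q·0.618.
Q = 24.464/(0.618×0.453) = 87.386 g/s.
Recycle R = 0.547×87.386 = 47.8 g/s.

47.8 g/s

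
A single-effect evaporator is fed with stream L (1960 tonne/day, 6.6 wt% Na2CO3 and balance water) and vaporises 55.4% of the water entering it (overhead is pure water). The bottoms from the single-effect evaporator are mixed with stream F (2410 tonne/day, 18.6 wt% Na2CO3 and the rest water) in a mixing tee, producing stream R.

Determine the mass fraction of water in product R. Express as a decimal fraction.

Vapour removed = 0.554×0.934×1960 = 1014.2 tonne/day; concentrate = 945.83 tonne/day.
water reaching the mixer = 816.47 (from concentrate) + 2410×0.814 = 2778.2 tonne/day.
Product flow = 945.83 + 2410 = 3355.8 tonne/day; water fraction = 0.828.

0.828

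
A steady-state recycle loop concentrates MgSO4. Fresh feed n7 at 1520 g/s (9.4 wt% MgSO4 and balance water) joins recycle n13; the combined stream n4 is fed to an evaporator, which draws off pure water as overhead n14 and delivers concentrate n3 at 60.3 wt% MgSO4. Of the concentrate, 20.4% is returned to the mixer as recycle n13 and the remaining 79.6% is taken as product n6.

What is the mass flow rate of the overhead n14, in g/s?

Overall MgSO4 balance (none leaves overhead): MgSO4 in fresh feed = MgSO4 in product, i.e. 1520×0.094 = (1−0.204)·n3·0.603.
n3 = 142.88/(0.603×0.796) = 297.67 g/s.
Recycle n13 = 0.204×297.67 = 60.726 g/s.
Combined feed n4 = 1520 + 60.726 = 1580.7 g/s.
Overhead n14 = n4 − n3 = 1580.7 − 297.67 = 1283.1 g/s.

1283 g/s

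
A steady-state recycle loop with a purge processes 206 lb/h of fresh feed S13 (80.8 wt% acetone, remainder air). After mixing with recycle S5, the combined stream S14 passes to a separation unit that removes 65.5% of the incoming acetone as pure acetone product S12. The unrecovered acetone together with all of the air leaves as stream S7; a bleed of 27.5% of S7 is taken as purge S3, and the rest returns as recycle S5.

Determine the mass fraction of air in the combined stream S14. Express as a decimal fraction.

0.3932

air enters only via S13 and leaves only via the purge: 206×0.192 = 0.275×(air in S7), and the separation unit passes all air, so air in S14 = air in S7 = 143.83 lb/h.
acetone in S14: m_A = 206×0.808 + (1−0.275)·(1−0.655)·m_A, so m_A = 166.45/0.7499 = 221.97 lb/h.
S14 = 221.97 + 143.83 = 365.79 lb/h.
air fraction in S14 = 143.83/365.79 = 0.3932.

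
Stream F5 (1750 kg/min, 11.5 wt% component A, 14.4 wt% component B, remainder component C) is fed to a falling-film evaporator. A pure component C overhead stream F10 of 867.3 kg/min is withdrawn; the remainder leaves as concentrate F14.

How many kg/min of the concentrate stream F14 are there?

Concentrate = 1750 − 867.3 = 882.7 kg/min.

882.7 kg/min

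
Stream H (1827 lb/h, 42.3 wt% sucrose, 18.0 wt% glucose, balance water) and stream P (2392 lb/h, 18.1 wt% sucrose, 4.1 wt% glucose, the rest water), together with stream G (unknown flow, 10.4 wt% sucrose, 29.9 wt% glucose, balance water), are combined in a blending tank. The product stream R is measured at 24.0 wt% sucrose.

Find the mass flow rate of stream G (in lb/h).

1421 lb/h

Let G be the unknown flow. Total out = 4219 + G.
sucrose balance: 1205.8 + 0.104·G = 0.240·(4219 + G)
(0.104 − 0.240)·G = 0.240×4219 − 1205.8 = -193.21
G = -193.21 / -0.136 = 1420.7 lb/h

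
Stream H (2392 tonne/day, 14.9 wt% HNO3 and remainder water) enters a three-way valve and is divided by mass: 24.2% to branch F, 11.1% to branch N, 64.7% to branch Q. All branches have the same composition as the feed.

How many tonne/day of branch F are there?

578.9 tonne/day

Branch F flow = 0.242×2392 = 578.86 tonne/day.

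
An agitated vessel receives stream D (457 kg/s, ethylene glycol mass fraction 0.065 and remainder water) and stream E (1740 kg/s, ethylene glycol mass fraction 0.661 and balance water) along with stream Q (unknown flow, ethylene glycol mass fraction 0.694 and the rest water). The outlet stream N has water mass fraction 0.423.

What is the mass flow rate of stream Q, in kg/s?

Let Q be the unknown flow. Total out = 2197 + Q.
water balance: 1017.2 + 0.306·Q = 0.423·(2197 + Q)
(0.306 − 0.423)·Q = 0.423×2197 − 1017.2 = -87.824
Q = -87.824 / -0.117 = 750.63 kg/s

750.6 kg/s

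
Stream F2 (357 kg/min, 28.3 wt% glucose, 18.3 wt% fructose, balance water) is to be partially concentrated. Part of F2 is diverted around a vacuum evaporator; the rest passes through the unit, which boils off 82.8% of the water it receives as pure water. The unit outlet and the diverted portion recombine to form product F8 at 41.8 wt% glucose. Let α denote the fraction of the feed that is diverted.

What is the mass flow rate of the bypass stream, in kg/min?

96.23 kg/min

All 357×0.283 = 101.03 kg/min of glucose reaches F8, so F8 = 101.03/0.418 = 241.7 kg/min and vapour = 115.3 kg/min.
The evaporator receives (1−α)·357 of feed at 0.534 water and removes 0.828 of that water:
0.828×0.534×(1−α)×357 = 115.3
(1−α) = 115.3/157.85 = 0.7304;  α = 0.2696.
Bypass flow = 0.2696×357 = 96.232 kg/min.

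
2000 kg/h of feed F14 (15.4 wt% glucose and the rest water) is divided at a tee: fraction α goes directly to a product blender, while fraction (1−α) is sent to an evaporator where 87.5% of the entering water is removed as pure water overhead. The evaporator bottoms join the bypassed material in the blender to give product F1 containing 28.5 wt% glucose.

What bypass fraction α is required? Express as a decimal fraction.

0.379

All 2000×0.154 = 308 kg/h of glucose reaches F1, so F1 = 308/0.285 = 1080.7 kg/h and vapour = 919.3 kg/h.
The evaporator receives (1−α)·2000 of feed at 0.846 water and removes 0.875 of that water:
0.875×0.846×(1−α)×2000 = 919.3
(1−α) = 919.3/1480.5 = 0.6209;  α = 0.3791.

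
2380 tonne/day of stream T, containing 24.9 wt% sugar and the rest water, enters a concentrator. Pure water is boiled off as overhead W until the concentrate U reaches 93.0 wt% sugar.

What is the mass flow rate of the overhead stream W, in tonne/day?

sugar is conserved: 2380×0.249 = 592.62 tonne/day all reports to the concentrate.
Concentrate = 592.62/(target fraction) = 637.23 tonne/day.
Overhead = 2380 − 637.23 = 1742.8 tonne/day.

1743 tonne/day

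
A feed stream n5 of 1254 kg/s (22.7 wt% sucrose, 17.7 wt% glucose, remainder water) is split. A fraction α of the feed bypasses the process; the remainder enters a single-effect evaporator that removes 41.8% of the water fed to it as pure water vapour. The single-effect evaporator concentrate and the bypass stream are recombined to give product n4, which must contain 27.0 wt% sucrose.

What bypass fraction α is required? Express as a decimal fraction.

All 1254×0.227 = 284.66 kg/s of sucrose reaches n4, so n4 = 284.66/0.270 = 1054.3 kg/s and vapour = 199.71 kg/s.
The evaporator receives (1−α)·1254 of feed at 0.596 water and removes 0.418 of that water:
0.418×0.596×(1−α)×1254 = 199.71
(1−α) = 199.71/312.41 = 0.6393;  α = 0.3607.

0.361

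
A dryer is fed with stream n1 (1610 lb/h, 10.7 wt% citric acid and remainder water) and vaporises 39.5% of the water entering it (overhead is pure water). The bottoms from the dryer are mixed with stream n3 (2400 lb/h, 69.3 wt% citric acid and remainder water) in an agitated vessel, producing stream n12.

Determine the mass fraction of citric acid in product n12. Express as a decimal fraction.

0.533

Vapour removed = 0.395×0.893×1610 = 567.9 lb/h; concentrate = 1042.1 lb/h.
citric acid reaching the mixer = 172.27 (from concentrate) + 2400×0.693 = 1835.5 lb/h.
Product flow = 1042.1 + 2400 = 3442.1 lb/h; citric acid fraction = 0.533.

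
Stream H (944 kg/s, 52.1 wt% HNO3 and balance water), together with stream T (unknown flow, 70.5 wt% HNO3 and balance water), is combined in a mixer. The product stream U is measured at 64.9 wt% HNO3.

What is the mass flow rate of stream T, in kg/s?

Let T be the unknown flow. Total out = 944 + T.
HNO3 balance: 491.82 + 0.705·T = 0.649·(944 + T)
(0.705 − 0.649)·T = 0.649×944 − 491.82 = 120.83
T = 120.83 / 0.056 = 2157.7 kg/s

2158 kg/s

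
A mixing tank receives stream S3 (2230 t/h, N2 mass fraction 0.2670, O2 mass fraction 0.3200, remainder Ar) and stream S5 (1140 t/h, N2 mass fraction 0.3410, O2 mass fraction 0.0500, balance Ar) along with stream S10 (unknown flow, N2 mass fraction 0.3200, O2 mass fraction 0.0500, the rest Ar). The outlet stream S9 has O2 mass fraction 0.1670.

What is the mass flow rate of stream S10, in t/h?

Let S10 be the unknown flow. Total out = 3370 + S10.
O2 balance: 770.6 + 0.050·S10 = 0.167·(3370 + S10)
(0.050 − 0.167)·S10 = 0.167×3370 − 770.6 = -207.81
S10 = -207.81 / -0.117 = 1776.2 t/h

1776 t/h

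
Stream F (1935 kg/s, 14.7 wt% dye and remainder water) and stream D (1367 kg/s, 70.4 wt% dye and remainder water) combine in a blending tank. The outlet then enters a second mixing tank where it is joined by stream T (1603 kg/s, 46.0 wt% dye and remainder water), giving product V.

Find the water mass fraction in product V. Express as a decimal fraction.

Overall, product flow = 4905 kg/s.
water in = 1935×0.853 + 1367×0.296 + 1603×0.540 = 2920.8 kg/s.
water fraction in V = 0.595.

0.595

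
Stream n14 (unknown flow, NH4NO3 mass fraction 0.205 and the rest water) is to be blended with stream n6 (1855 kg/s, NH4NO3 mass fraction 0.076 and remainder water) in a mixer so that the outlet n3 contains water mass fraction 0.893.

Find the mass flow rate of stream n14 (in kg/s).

586.8 kg/s

Let n14 be the unknown flow. Total out = 1855 + n14.
water balance: 1714 + 0.795·n14 = 0.893·(1855 + n14)
(0.795 − 0.893)·n14 = 0.893×1855 − 1714 = -57.505
n14 = -57.505 / -0.098 = 586.79 kg/s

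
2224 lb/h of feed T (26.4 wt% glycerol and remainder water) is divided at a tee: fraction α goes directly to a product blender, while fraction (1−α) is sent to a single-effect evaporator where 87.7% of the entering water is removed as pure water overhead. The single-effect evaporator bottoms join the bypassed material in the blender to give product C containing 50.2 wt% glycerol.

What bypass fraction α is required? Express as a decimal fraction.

All 2224×0.264 = 587.14 lb/h of glycerol reaches C, so C = 587.14/0.502 = 1169.6 lb/h and vapour = 1054.4 lb/h.
The evaporator receives (1−α)·2224 of feed at 0.736 water and removes 0.877 of that water:
0.877×0.736×(1−α)×2224 = 1054.4
(1−α) = 1054.4/1435.5 = 0.7345;  α = 0.2655.

0.265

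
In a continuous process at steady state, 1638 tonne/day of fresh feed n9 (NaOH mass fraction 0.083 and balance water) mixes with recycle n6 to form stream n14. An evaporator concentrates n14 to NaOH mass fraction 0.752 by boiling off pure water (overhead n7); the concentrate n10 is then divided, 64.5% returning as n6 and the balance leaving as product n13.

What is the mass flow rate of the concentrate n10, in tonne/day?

Overall NaOH balance (none leaves overhead): NaOH in fresh feed = NaOH in product, i.e. 1638×0.083 = (1−0.645)·n10·0.752.
n10 = 135.95/(0.752×0.355) = 509.27 tonne/day.

509.3 tonne/day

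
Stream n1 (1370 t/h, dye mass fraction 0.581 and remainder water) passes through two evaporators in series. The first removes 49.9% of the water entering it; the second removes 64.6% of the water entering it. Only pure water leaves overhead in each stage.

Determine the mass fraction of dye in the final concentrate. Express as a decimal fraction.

0.887

water in feed = 1370×0.419 = 574.03 t/h.
After stage 1: water left = (1−0.499)×574.03 = 287.59; stream total = 1083.6 t/h.
After stage 2: water left = (1−0.646)×287.59 = 101.81; final concentrate = 897.78 t/h.
dye fraction = 795.97/897.78 = 0.887.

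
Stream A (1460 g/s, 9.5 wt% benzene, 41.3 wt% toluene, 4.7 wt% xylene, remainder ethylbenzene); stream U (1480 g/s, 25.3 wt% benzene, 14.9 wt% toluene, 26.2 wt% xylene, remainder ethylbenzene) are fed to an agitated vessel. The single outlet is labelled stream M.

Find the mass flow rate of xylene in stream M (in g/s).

xylene out = xylene in = 1460×0.047 + 1480×0.262 = 456.38 g/s.

456.4 g/s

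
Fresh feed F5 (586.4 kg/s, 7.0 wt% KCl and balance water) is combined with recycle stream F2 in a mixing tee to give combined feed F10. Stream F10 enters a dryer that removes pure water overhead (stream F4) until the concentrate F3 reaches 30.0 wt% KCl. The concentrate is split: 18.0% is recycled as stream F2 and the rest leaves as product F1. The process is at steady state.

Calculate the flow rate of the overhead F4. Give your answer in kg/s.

Overall KCl balance (none leaves overhead): KCl in fresh feed = KCl in product, i.e. 586.4×0.070 = (1−0.180)·F3·0.300.
F3 = 41.048/(0.300×0.820) = 166.86 kg/s.
Recycle F2 = 0.180×166.86 = 30.035 kg/s.
Combined feed F10 = 586.4 + 30.035 = 616.44 kg/s.
Overhead F4 = F10 − F3 = 616.44 − 166.86 = 449.57 kg/s.

449.6 kg/s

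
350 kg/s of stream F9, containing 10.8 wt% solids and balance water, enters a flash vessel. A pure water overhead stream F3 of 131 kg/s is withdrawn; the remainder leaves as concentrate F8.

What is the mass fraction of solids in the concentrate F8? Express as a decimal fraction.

solids is not removed: 350×0.108 = 37.8 kg/s of solids enters F8.
Concentrate = 350 − 131 = 219 kg/s.
Mass fraction = 37.8/219 = 0.1726.

0.1726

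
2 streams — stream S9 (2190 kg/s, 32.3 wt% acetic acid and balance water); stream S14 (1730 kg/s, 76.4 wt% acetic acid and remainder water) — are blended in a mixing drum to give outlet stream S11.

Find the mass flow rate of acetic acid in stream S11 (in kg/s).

2029 kg/s

acetic acid out = acetic acid in = 2190×0.323 + 1730×0.764 = 2029.1 kg/s.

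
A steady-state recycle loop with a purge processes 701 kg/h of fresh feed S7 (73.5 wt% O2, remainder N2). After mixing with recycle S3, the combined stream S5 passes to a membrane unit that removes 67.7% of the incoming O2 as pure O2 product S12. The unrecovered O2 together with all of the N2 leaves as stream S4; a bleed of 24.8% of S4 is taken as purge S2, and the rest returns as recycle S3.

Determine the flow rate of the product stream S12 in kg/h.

460.7 kg/h

O2 in S5: m_A = 701×0.735 + (1−0.248)·(1−0.677)·m_A, so m_A = 515.24/0.7571 = 680.53 kg/h.
Product S12 = 0.677×680.53 = 460.72 kg/h.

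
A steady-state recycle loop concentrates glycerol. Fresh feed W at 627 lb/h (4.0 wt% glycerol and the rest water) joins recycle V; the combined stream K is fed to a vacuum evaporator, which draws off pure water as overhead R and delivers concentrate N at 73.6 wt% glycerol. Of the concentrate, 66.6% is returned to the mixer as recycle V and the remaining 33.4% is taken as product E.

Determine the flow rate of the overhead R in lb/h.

Overall glycerol balance (none leaves overhead): glycerol in fresh feed = glycerol in product, i.e. 627×0.040 = (1−0.666)·N·0.736.
N = 25.08/(0.736×0.334) = 102.02 lb/h.
Recycle V = 0.666×102.02 = 67.948 lb/h.
Combined feed K = 627 + 67.948 = 694.95 lb/h.
Overhead R = K − N = 694.95 − 102.02 = 592.92 lb/h.

592.9 lb/h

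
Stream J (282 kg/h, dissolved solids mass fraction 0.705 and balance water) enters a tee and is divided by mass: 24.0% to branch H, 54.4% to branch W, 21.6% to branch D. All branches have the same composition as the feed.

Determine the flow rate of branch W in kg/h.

Branch W flow = 0.544×282 = 153.41 kg/h.

153.4 kg/h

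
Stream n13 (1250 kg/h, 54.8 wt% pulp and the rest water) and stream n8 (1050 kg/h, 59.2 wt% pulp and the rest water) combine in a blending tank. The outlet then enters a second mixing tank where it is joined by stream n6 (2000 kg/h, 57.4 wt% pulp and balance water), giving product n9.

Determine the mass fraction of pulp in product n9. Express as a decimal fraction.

0.571

Overall, product flow = 4300 kg/h.
pulp in = 1250×0.548 + 1050×0.592 + 2000×0.574 = 2454.6 kg/h.
pulp fraction in n9 = 0.571.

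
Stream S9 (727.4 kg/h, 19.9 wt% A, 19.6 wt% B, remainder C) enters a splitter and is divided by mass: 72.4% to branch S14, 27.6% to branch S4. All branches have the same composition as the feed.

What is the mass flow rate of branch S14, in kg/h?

Branch S14 flow = 0.724×727.4 = 526.64 kg/h.

526.6 kg/h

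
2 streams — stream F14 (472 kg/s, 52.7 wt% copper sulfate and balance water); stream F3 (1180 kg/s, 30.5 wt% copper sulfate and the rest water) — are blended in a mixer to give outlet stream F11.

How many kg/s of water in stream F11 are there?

water out = water in = 472×0.473 + 1180×0.695 = 1043.4 kg/s.

1043 kg/s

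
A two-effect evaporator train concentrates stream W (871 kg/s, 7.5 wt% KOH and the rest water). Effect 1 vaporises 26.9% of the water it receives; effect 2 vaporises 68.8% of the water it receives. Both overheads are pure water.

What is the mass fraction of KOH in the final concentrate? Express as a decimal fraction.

water in feed = 871×0.925 = 805.68 kg/s.
After stage 1: water left = (1−0.269)×805.68 = 588.95; stream total = 654.27 kg/s.
After stage 2: water left = (1−0.688)×588.95 = 183.75; final concentrate = 249.08 kg/s.
KOH fraction = 65.325/249.08 = 0.2623.

0.2623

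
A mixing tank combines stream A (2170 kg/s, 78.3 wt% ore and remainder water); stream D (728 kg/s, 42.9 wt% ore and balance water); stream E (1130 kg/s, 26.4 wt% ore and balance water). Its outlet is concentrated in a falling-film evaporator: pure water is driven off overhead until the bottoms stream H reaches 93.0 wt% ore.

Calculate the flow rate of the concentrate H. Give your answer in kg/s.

2484 kg/s

ore entering = 2170×0.783 + 728×0.429 + 1130×0.264 = 2309.7 kg/s.
All ore reports to H, so H = 2309.7/0.930 = 2483.6 kg/s.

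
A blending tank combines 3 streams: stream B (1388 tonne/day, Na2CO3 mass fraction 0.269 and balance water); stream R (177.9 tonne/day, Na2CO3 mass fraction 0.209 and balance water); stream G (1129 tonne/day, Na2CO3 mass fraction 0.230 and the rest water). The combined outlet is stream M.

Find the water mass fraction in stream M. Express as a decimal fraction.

Total flow out = 1388 + 177.9 + 1129 = 2694.9 tonne/day.
water in = 1388×0.731 + 177.9×0.791 + 1129×0.770 = 2024.7 tonne/day.
water mass fraction in M = 2024.7/2694.9 = 0.751.

0.751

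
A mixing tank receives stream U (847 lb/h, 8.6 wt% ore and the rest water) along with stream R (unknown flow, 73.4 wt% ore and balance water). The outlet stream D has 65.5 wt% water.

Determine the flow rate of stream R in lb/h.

Let R be the unknown flow. Total out = 847 + R.
water balance: 774.16 + 0.266·R = 0.655·(847 + R)
(0.266 − 0.655)·R = 0.655×847 − 774.16 = -219.37
R = -219.37 / -0.389 = 563.94 lb/h

563.9 lb/h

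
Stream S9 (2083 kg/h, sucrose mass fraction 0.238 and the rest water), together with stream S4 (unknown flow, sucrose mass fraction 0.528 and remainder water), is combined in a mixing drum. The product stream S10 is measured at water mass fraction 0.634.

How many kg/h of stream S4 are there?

Let S4 be the unknown flow. Total out = 2083 + S4.
water balance: 1587.2 + 0.472·S4 = 0.634·(2083 + S4)
(0.472 − 0.634)·S4 = 0.634×2083 − 1587.2 = -266.62
S4 = -266.62 / -0.162 = 1645.8 kg/h

1646 kg/h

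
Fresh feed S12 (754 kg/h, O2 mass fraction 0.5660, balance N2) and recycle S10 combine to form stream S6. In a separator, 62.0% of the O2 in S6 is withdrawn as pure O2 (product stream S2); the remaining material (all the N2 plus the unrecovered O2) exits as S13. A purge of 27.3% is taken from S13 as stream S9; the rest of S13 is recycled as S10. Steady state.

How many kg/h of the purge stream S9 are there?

388.4 kg/h

N2 enters only via S12 and leaves only via the purge: 754×0.434 = 0.273×(N2 in S13), and the separator passes all N2, so N2 in S6 = N2 in S13 = 1198.7 kg/h.
O2 in S6: m_A = 754×0.566 + (1−0.273)·(1−0.620)·m_A, so m_A = 426.76/0.7237 = 589.66 kg/h.
S13 = (1−0.620)×589.66 + 1198.7 = 1422.7 kg/h.
Purge S9 = 0.273×1422.7 = 388.41 kg/h.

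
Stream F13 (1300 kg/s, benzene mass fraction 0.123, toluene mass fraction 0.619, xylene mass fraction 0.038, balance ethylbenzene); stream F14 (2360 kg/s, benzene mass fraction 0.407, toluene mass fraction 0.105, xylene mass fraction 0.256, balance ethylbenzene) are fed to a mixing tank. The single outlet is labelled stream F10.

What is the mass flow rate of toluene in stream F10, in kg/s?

1052 kg/s

toluene out = toluene in = 1300×0.619 + 2360×0.105 = 1052.5 kg/s.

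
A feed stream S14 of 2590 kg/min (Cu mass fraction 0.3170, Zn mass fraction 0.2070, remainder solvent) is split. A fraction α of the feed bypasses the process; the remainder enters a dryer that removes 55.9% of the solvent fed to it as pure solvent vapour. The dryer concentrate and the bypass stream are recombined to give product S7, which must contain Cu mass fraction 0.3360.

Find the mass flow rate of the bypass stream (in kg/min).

2040 kg/min

All 2590×0.317 = 821.03 kg/min of Cu reaches S7, so S7 = 821.03/0.336 = 2443.5 kg/min and vapour = 146.46 kg/min.
The evaporator receives (1−α)·2590 of feed at 0.476 solvent and removes 0.559 of that solvent:
0.559×0.476×(1−α)×2590 = 146.46
(1−α) = 146.46/689.16 = 0.2125;  α = 0.7875.
Bypass flow = 0.7875×2590 = 2039.6 kg/min.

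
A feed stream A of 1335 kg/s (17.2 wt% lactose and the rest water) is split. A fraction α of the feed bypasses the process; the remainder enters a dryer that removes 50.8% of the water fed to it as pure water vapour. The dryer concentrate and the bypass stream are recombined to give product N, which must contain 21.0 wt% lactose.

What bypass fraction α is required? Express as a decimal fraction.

All 1335×0.172 = 229.62 kg/s of lactose reaches N, so N = 229.62/0.210 = 1093.4 kg/s and vapour = 241.57 kg/s.
The evaporator receives (1−α)·1335 of feed at 0.828 water and removes 0.508 of that water:
0.508×0.828×(1−α)×1335 = 241.57
(1−α) = 241.57/561.53 = 0.4302;  α = 0.5698.

0.570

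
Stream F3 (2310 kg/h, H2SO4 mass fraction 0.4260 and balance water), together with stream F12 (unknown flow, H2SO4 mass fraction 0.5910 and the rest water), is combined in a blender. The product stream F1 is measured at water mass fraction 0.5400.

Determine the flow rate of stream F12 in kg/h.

599.5 kg/h

Let F12 be the unknown flow. Total out = 2310 + F12.
water balance: 1325.9 + 0.409·F12 = 0.540·(2310 + F12)
(0.409 − 0.540)·F12 = 0.540×2310 − 1325.9 = -78.54
F12 = -78.54 / -0.131 = 599.54 kg/h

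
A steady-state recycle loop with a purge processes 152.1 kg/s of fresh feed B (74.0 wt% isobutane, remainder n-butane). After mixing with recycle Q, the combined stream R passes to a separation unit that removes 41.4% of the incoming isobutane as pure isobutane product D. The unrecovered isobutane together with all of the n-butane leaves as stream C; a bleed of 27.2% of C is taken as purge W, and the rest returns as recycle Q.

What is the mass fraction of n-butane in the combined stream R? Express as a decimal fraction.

n-butane enters only via B and leaves only via the purge: 152.1×0.260 = 0.272×(n-butane in C), and the separation unit passes all n-butane, so n-butane in R = n-butane in C = 145.39 kg/s.
isobutane in R: m_A = 152.1×0.740 + (1−0.272)·(1−0.414)·m_A, so m_A = 112.55/0.5734 = 196.3 kg/s.
R = 196.3 + 145.39 = 341.68 kg/s.
n-butane fraction in R = 145.39/341.68 = 0.426.

0.426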